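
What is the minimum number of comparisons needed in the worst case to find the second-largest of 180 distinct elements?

Lower bound: finding the max needs 180-1 comparisons. By the adversary weight-doubling argument, the max must personally win >= ceil(log_2(180)) = 8 comparisons; the 2nd-largest is among those 8 losers, needing 8-1 more comparisons. Total >= 180-1 + 8-1 = 186. A balanced knockout tournament achieves this.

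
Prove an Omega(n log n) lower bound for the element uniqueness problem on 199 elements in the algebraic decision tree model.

In the algebraic decision tree model, element uniqueness on 199 elements is equivalent to determining which cell of an arrangement of C(199,2) = 19701 hyperplanes x_i = x_j contains the input point. Ben-Or's theorem shows this requires Omega(n log n).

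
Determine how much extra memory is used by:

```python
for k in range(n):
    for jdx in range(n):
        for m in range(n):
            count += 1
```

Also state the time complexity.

Space complexity: O(1).
Only a constant amount of auxiliary storage is used; nothing grows with n.
Time complexity: O(n^3).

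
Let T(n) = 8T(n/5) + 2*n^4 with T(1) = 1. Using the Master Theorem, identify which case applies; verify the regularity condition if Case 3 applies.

a=8, b=5, f(n)=2*n^4.
log_5(8) = 1.292 < 4.
f(n) = Omega(n^(1.292+epsilon)) for some epsilon > 0, so Case 3 is the candidate.
Regularity: a*f(n/b) = 8*2*(n/5)^4 = (8/625)*2*n^4 <= c*f(n) with c = 8/625 < 1. Satisfied.
Case 3: T(n) = Theta(n^4).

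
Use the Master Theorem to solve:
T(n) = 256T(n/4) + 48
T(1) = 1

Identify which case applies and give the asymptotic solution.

a=256, b=4, f(n)=48.
log_4(256) = 4 > 0.
Since f(n) = O(n^0) is polynomially smaller than n^4, Case 1 applies.
T(n) = Theta(n^4).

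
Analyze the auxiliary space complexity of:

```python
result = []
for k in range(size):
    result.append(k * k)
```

Space complexity: O(n).
Auxiliary storage grows linearly with the input size n in the worst case.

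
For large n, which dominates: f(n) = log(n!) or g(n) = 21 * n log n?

f(n) = log(n!) and g(n) = 21 * n log n are Theta of each other: Stirling: log(n!) = n log n - n + O(log n) = Theta(n log n); the constant 21 doesn't change the Theta class.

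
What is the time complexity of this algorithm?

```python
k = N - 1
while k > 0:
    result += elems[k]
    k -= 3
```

Time complexity: O(n).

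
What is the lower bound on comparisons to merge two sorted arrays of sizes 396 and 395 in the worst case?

Adversary: with |396 - 395| <= 1 the inputs can be fully interleaved so that every adjacent pair in the merged output comes from different arrays. Then each of the 790 adjacent pairs must be directly compared, or the algorithm cannot determine their relative order. Standard merge meets this bound.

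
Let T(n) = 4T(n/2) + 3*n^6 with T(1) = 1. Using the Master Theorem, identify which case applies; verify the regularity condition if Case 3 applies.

a=4, b=2, f(n)=3*n^6.
log_2(4) = 2 < 6.
f(n) = Omega(n^(2+epsilon)) for some epsilon > 0, so Case 3 is the candidate.
Regularity: a*f(n/b) = 4*3*(n/2)^6 = (4/64)*3*n^6 <= c*f(n) with c = 4/64 < 1. Satisfied.
Case 3: T(n) = Theta(n^6).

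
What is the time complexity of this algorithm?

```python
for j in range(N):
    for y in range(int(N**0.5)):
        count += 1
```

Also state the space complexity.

Time complexity: O(n * sqrt(n)).
Space complexity: O(1).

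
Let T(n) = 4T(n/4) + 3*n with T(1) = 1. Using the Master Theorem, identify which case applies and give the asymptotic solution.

a=4, b=4, f(n)=3*n.
log_4(4) = 1, so n^(log_b(a)) = n.
f(n) = Theta(n), so Case 2 applies.
T(n) = Theta(n log n).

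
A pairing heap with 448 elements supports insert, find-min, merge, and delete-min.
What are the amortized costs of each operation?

Pairing heaps are self-adjusting heap-ordered trees. Insert and merge link two roots: O(1). Find-min reads the root: O(1). Delete-min removes the root, then pairs children in two passes; amortized cost is O(log 448) = O(log n).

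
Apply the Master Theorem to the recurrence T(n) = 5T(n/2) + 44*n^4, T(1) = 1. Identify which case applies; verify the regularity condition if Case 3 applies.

a=5, b=2, f(n)=44*n^4.
log_2(5) = 2.322 < 4.
f(n) = Omega(n^(2.322+epsilon)) for some epsilon > 0, so Case 3 is the candidate.
Regularity: a*f(n/b) = 5*44*(n/2)^4 = (5/16)*44*n^4 <= c*f(n) with c = 5/16 < 1. Satisfied.
Case 3: T(n) = Theta(n^4).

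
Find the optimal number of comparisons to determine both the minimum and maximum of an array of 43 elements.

Naive approach: 84 comparisons (42 for max + 42 for min).
Optimal: Compare elements in pairs first (floor(n/2) = 21 comparisons), then find max among winners and min among losers (21 comparisons each).
Total: ceil(3n/2) - 2 = 63 comparisons. An adversary argument shows this is also a lower bound.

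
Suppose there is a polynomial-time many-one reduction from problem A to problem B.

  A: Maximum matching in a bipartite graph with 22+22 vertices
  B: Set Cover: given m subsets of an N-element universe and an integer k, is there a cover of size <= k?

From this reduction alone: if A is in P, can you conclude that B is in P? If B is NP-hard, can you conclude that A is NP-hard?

A poly-time reduction A <=_p B transfers tractability DOWN (B easy => A easy) and hardness UP (A hard => B hard), not the reverse.
From A in P, the reduction alone does NOT give B in P: any problem in P trivially reduces to SAT, yet SAT is not known to be in P.
From B NP-hard, the reduction alone does NOT give A NP-hard: again, easy problems reduce to hard ones.
(Here in fact A is P and B is NP-complete.)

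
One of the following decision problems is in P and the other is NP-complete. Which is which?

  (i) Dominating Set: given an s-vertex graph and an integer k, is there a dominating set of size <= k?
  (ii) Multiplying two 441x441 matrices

(i) is NP-complete: reduces from Set Cover (with k part of the input).
(ii) is P: the schoolbook algorithm runs in O(n^3).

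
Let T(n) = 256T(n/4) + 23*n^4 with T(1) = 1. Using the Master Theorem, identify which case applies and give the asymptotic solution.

a=256, b=4, f(n)=23*n^4.
log_4(256) = 4, so n^(log_b(a)) = n^4.
f(n) = Theta(n^4), so Case 2 applies.
T(n) = Theta(n^4 log n).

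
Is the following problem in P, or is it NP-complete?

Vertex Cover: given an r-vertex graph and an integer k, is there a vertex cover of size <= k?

This problem is NP-complete: one of Karp's 21 NP-complete problems (with k part of the input; for any fixed constant k it is in P).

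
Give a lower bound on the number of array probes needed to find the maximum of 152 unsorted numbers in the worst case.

Adversary: any unprobed cell could hold a value larger than everything seen so far. If fewer than 152 cells are probed, the adversary places the max in an unprobed cell. So all 152 cells must be examined; together with 152-1 comparisons this is tight.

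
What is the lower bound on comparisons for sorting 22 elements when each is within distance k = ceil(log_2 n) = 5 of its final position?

Partition the 22 positions into floor(n/k) blocks of k = 5 consecutive positions; any permutation within a block keeps every element within k of its final position, so there are at least (k!)^(n/k) distinguishable inputs. Lower bound: log_2((k!)^(n/k)) = (n/k) * log_2(k!) = Theta(n log k); with k = ceil(log_2 n), this is Omega(n log log n).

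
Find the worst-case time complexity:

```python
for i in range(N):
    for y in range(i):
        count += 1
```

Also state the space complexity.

Time complexity: O(n^2).
Space complexity: O(1).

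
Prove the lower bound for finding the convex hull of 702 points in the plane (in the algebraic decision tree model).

Reduction from sorting: given 702 numbers x_1,...,x_{702}, map x_i to the point (x_i, x_i^2) on the parabola y = x^2. All points are on the convex hull, and walking the hull gives them in sorted x-order. Since sorting requires Omega(n log n), so does planar convex hull.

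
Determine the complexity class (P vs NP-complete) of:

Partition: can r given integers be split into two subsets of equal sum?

This problem is NP-complete: Subset Sum reduces to it (one of Karp's 21 NP-complete problems).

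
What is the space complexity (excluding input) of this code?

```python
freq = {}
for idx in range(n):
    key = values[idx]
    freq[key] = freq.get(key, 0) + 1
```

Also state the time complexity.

Space complexity: O(n).
Auxiliary storage grows linearly with the input size n in the worst case.
Time complexity: O(n).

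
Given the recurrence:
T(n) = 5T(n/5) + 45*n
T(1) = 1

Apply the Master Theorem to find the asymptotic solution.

a=5, b=5, f(n)=45*n. log_5(5) = 1. Case 2: T(n) = O(n log n).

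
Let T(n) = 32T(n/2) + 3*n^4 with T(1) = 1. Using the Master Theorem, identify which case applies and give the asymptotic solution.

a=32, b=2, f(n)=3*n^4.
log_2(32) = 5 > 4.
Since f(n) = O(n^4) is polynomially smaller than n^5, Case 1 applies.
T(n) = Theta(n^5).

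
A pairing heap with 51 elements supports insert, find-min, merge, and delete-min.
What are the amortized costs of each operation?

Pairing heaps are self-adjusting heap-ordered trees. Insert and merge link two roots: O(1). Find-min reads the root: O(1). Delete-min removes the root, then pairs children in two passes; amortized cost is O(log 51) = O(log n).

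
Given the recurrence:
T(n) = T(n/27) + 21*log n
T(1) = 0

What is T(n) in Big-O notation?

Each of the log_27(n) levels adds O(log n). T(n) = O(log^2 n).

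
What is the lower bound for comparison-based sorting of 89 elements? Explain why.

A comparison-based sorting algorithm corresponds to a decision tree. With 89! possible permutations, the tree has 89! leaves. The height is at least log_2(89!) = Omega(n log n) by Stirling's approximation.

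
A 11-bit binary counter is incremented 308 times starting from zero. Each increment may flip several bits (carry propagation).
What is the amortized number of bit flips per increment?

Bit i flips on every 2^i-th increment, so over 308 increments bit i flips floor(308/2^i) times. Summing over i: total flips < 2 * 308. Amortized: < 2 = O(1) per increment.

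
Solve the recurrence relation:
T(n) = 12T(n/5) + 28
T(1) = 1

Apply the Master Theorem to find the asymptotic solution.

a=12, b=5, f(n)=28. log_5(12) = 1.544. Case 1 of Master Theorem: T(n) = O(n^1.544).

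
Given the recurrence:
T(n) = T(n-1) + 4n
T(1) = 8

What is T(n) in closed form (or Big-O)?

Unrolling: T(n) = 8 + 4*(2 + 3 + ... + n) = 8 + 4*(n(n+1)/2 - 1) = O(n^2).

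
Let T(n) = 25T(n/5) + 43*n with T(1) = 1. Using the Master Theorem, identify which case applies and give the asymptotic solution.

a=25, b=5, f(n)=43*n.
log_5(25) = 2 > 1.
Since f(n) = O(n^1) is polynomially smaller than n^2, Case 1 applies.
T(n) = Theta(n^2).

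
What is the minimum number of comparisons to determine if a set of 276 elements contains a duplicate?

Determining if 276 elements are all distinct requires Omega(n log n) comparisons in the comparison model. This follows from the element distinctness lower bound.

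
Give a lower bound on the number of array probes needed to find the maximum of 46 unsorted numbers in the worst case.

Adversary: any unprobed cell could hold a value larger than everything seen so far. If fewer than 46 cells are probed, the adversary places the max in an unprobed cell. So all 46 cells must be examined; together with 46-1 comparisons this is tight.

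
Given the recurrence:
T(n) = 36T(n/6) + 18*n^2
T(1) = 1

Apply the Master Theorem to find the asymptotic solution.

a=36, b=6, f(n)=18*n^2. log_6(36) = 2. Case 2: T(n) = O(n^2 log n).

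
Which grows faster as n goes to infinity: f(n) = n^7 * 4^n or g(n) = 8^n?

g(n) = 8^n grows faster: 8^n / (n^7 4^n) = (8/4)^n / n^7 -> infinity since 8/4 > 1.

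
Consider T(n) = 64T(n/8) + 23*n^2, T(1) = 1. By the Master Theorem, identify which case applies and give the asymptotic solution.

a=64, b=8, f(n)=23*n^2.
log_8(64) = 2, so n^(log_b(a)) = n^2.
f(n) = Theta(n^2), so Case 2 applies.
T(n) = Theta(n^2 log n).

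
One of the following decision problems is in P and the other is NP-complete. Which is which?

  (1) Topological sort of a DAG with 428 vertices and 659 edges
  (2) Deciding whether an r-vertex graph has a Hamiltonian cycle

(1) is P: DFS-based topological sort runs in O(V+E).
(2) is NP-complete: one of Karp's 21 NP-complete problems.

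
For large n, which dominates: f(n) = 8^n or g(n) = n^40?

f(n) = 8^n grows faster: any exponential with base > 1 dominates every polynomial.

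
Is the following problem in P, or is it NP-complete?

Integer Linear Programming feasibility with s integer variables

This problem is NP-complete: ILP feasibility is NP-complete (LP relaxation is in P).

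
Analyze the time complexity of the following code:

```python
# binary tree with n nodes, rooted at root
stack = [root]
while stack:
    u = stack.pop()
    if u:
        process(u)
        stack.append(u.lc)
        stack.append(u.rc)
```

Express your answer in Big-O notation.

Time complexity: O(n).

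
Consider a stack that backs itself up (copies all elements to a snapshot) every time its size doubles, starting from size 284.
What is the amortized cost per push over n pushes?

Backups occur at sizes 284, 568, 1136, ..., copying 284 + 568 + 1136 + ... <= 2n elements total (geometric series). Spread over n pushes, the amortized backup cost is O(1) per push.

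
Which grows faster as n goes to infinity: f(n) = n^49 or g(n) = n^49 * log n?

g(n) = n^49 * log n grows faster: extra log n factor -> infinity.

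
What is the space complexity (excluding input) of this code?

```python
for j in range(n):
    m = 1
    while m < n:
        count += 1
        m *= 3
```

Space complexity: O(1).
Only a constant amount of auxiliary storage is used; nothing grows with n.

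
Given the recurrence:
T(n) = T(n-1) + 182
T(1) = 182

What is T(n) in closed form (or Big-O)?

Unrolling: T(n) = T(n-1) + 182 = T(n-2) + 2*182 = ... = T(1) + (n-1)*182 = 182 + (n-1)*182 = 182n.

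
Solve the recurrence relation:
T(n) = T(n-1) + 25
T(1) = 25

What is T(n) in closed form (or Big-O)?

Unrolling: T(n) = T(n-1) + 25 = T(n-2) + 2*25 = ... = T(1) + (n-1)*25 = 25 + (n-1)*25 = 25n.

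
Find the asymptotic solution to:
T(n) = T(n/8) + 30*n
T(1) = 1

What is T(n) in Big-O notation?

Geometric series: 30*n*(1 + 1/8 + 1/8^2 + ...) = O(n). T(n) = O(n).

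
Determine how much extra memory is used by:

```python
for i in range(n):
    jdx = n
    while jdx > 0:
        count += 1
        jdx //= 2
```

Space complexity: O(1).
Only a constant amount of auxiliary storage is used; nothing grows with n.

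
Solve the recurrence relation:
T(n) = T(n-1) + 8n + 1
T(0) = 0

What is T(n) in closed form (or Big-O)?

Dominant term in sum is 8*sum(i, i=1..n) = 8*n*(n+1)/2 = O(n^2).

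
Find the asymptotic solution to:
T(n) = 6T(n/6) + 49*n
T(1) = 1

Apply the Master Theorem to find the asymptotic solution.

a=6, b=6, f(n)=49*n. log_6(6) = 1. Case 2: T(n) = O(n log n).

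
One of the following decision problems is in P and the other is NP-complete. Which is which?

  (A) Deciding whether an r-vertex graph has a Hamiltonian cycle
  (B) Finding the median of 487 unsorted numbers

(A) is NP-complete: one of Karp's 21 NP-complete problems.
(B) is P: linear-time selection (median-of-medians) runs in O(n).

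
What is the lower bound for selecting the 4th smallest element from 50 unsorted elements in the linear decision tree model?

Selecting the 4th smallest of 50 elements requires Omega(n) comparisons. Every element must be compared at least once. The BFPRT algorithm achieves O(n), making this tight.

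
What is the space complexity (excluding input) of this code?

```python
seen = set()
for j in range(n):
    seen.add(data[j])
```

Space complexity: O(n).
Auxiliary storage grows linearly with the input size n in the worst case.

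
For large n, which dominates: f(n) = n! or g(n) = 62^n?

f(n) = n! grows faster: n!/62^n -> infinity by Stirling.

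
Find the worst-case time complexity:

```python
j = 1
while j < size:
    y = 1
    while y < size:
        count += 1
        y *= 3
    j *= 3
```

Time complexity: O(log^2 n).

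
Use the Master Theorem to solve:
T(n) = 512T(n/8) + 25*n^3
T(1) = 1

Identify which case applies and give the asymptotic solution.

a=512, b=8, f(n)=25*n^3.
log_8(512) = 3, so n^(log_b(a)) = n^3.
f(n) = Theta(n^3), so Case 2 applies.
T(n) = Theta(n^3 log n).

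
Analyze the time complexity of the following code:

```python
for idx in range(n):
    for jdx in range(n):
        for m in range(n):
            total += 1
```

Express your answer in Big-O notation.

Time complexity: O(n^3).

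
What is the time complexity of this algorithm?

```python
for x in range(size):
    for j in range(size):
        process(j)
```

Time complexity: O(n^2).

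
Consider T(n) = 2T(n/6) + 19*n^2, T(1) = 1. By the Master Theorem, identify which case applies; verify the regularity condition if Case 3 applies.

a=2, b=6, f(n)=19*n^2.
log_6(2) = 0.3869 < 2.
f(n) = Omega(n^(0.3869+epsilon)) for some epsilon > 0, so Case 3 is the candidate.
Regularity: a*f(n/b) = 2*19*(n/6)^2 = (2/36)*19*n^2 <= c*f(n) with c = 2/36 < 1. Satisfied.
Case 3: T(n) = Theta(n^2).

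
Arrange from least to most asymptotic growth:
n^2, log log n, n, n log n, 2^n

Ordered by growth rate: log log n < n < n log n < n^2 < 2^n.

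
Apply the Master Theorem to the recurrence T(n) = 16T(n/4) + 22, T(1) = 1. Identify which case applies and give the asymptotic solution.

a=16, b=4, f(n)=22.
log_4(16) = 2 > 0.
Since f(n) = O(n^0) is polynomially smaller than n^2, Case 1 applies.
T(n) = Theta(n^2).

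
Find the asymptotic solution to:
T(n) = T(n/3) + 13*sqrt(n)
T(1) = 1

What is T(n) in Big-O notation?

Each level contributes sqrt(n/3^k). Geometric series with ratio 1/sqrt(3) < 1 sums to O(sqrt(n)).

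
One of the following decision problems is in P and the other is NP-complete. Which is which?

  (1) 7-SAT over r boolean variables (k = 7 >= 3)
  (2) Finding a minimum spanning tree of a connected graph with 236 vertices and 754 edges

(1) is NP-complete: 3-SAT is NP-complete (Cook-Levin); k-SAT for k>=3 reduces from 3-SAT.
(2) is P: Kruskal's / Prim's algorithms run in polynomial time.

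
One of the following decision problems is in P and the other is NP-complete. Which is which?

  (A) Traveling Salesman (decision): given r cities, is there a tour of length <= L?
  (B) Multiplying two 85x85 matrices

(A) is NP-complete: reduces from Hamiltonian Cycle.
(B) is P: the schoolbook algorithm runs in O(n^3).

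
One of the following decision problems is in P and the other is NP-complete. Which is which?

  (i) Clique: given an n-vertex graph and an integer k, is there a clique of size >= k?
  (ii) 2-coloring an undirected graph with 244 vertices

(i) is NP-complete: complement of Independent Set / Vertex Cover (with k part of the input).
(ii) is P: 2-coloring is bipartiteness testing via BFS, O(V+E).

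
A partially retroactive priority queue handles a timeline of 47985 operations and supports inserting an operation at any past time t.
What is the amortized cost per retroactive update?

Partially retroactive priority queues (Demaine-Iacono-Langerman) allow updates at past times with queries only at the present. With a balanced BST over the m = 47985 timeline events tracking bridges, each retroactive insert or delete is O(log m) amortized.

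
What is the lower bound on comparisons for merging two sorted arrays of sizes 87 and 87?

Adversary argument: with sizes 87 and 87 (differing by at most 1), interleave the two arrays so that every consecutive pair in the output comes from different inputs. Then each of the 173 adjacent output pairs must be directly compared, or the algorithm cannot determine their relative order. So 173 comparisons are necessary; standard merge achieves this.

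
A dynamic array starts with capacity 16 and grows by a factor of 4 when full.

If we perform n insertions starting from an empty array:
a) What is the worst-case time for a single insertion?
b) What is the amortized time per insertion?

(a) Worst-case single insertion: O(n) -- when the array is full at capacity c, the resize copies all c elements, and c can be Theta(n).
(b) Resizes happen at sizes 16, 64, 256, ... Total copy cost for n insertions: 16 + 64 + ... = O(n) (geometric series with ratio 1/4). Amortized cost per insertion: O(n)/n = O(1).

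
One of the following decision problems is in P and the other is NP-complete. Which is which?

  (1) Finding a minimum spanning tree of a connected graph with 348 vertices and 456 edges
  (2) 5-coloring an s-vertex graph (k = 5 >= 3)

(1) is P: Kruskal's / Prim's algorithms run in polynomial time.
(2) is NP-complete: graph k-coloring for k>=3 is NP-complete by reduction from 3-SAT.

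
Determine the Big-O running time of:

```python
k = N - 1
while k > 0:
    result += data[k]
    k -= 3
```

Time complexity: O(n).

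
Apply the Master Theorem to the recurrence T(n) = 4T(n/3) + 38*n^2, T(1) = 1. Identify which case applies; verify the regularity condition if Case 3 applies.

a=4, b=3, f(n)=38*n^2.
log_3(4) = 1.262 < 2.
f(n) = Omega(n^(1.262+epsilon)) for some epsilon > 0, so Case 3 is the candidate.
Regularity: a*f(n/b) = 4*38*(n/3)^2 = (4/9)*38*n^2 <= c*f(n) with c = 4/9 < 1. Satisfied.
Case 3: T(n) = Theta(n^2).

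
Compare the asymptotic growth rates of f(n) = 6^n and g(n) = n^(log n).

f(n) = 6^n grows faster: take logs: log(n^(log n)) = (log n)^2, log(6^n) = n log 6; n dominates (log n)^2.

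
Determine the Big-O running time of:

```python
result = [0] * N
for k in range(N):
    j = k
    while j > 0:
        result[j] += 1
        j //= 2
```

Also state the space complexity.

Time complexity: O(n log n).
Space complexity: O(n).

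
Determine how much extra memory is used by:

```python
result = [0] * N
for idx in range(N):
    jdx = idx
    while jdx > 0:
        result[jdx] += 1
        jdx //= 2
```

Space complexity: O(n).
Auxiliary storage grows linearly with the input size n in the worst case.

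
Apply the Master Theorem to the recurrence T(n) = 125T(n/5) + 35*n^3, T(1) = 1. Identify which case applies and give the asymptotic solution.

a=125, b=5, f(n)=35*n^3.
log_5(125) = 3, so n^(log_b(a)) = n^3.
f(n) = Theta(n^3), so Case 2 applies.
T(n) = Theta(n^3 log n).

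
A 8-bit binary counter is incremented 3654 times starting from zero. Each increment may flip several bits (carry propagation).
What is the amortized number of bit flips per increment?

Bit i flips on every 2^i-th increment, so over 3654 increments bit i flips floor(3654/2^i) times. Summing over i: total flips < 2 * 3654. Amortized: < 2 = O(1) per increment.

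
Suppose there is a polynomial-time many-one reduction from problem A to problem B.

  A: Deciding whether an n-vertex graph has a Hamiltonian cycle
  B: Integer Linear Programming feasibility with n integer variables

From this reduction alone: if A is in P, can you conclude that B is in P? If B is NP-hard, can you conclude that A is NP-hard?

A poly-time reduction A <=_p B transfers tractability DOWN (B easy => A easy) and hardness UP (A hard => B hard), not the reverse.
From A in P, the reduction alone does NOT give B in P: any problem in P trivially reduces to SAT, yet SAT is not known to be in P.
From B NP-hard, the reduction alone does NOT give A NP-hard: again, easy problems reduce to hard ones.
(Here in fact A is NP-complete and B is NP-complete.)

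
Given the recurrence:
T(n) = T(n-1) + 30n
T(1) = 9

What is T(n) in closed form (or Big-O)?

Unrolling: T(n) = 9 + 30*(2 + 3 + ... + n) = 9 + 30*(n(n+1)/2 - 1) = O(n^2).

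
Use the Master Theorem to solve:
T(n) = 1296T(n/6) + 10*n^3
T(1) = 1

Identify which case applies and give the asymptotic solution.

a=1296, b=6, f(n)=10*n^3.
log_6(1296) = 4 > 3.
Since f(n) = O(n^3) is polynomially smaller than n^4, Case 1 applies.
T(n) = Theta(n^4).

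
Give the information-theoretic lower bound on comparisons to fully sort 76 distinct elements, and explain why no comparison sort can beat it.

A comparison sort is a binary decision tree whose leaves are the 76! = 1885494701666050254987932260861146558230394535379329335672487982961844043495537923117729972224000000000000000000 possible output permutations. A binary tree with L leaves has height >= ceil(log_2(L)). So any comparison sort needs >= ceil(log_2(76!)) = 370 comparisons in the worst case.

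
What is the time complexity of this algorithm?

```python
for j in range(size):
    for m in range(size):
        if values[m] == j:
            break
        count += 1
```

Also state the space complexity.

Time complexity: O(n^2).
Space complexity: O(1).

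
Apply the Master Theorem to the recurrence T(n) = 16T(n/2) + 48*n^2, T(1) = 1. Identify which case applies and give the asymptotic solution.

a=16, b=2, f(n)=48*n^2.
log_2(16) = 4 > 2.
Since f(n) = O(n^2) is polynomially smaller than n^4, Case 1 applies.
T(n) = Theta(n^4).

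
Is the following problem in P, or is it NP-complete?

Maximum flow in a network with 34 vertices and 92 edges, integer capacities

This problem is in P: Edmonds-Karp / push-relabel run in polynomial time.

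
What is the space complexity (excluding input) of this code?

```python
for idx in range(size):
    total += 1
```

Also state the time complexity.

Space complexity: O(1).
Only a constant amount of auxiliary storage is used; nothing grows with n.
Time complexity: O(n).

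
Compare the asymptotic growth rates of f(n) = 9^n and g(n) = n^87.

f(n) = 9^n grows faster: any exponential with base > 1 dominates every polynomial.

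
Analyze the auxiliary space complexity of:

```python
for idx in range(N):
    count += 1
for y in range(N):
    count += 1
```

Space complexity: O(1).
Only a constant amount of auxiliary storage is used; nothing grows with n.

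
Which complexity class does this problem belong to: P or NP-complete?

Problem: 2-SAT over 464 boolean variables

This problem is in P: 2-SAT is solvable in linear time via implication-graph SCCs.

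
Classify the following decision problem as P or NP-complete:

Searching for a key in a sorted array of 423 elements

This problem is in P: binary search runs in O(log n).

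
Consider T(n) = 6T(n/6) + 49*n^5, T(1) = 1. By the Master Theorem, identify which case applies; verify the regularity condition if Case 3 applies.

a=6, b=6, f(n)=49*n^5.
log_6(6) = 1 < 5.
f(n) = Omega(n^(1+epsilon)) for some epsilon > 0, so Case 3 is the candidate.
Regularity: a*f(n/b) = 6*49*(n/6)^5 = (6/7776)*49*n^5 <= c*f(n) with c = 6/7776 < 1. Satisfied.
Case 3: T(n) = Theta(n^5).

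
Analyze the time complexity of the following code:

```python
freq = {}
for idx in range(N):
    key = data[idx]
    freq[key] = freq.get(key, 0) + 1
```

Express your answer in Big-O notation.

Time complexity: O(n).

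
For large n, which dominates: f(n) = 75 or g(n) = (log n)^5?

g(n) = (log n)^5 grows faster: any unbounded function dominates a constant.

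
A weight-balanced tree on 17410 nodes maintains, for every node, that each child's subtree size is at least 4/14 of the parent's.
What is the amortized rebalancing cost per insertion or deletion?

With balance ratio 4/14, tree height is O(log_{14/4}(17410)) = O(log n). A rebalance at a node of size s costs O(s) but requires Omega(s) updates in that subtree to retrigger. Summed over the O(log n) ancestors of the touched leaf, amortized rebalancing is O(log n).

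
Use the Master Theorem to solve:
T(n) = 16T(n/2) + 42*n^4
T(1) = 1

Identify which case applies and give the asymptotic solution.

a=16, b=2, f(n)=42*n^4.
log_2(16) = 4, so n^(log_b(a)) = n^4.
f(n) = Theta(n^4), so Case 2 applies.
T(n) = Theta(n^4 log n).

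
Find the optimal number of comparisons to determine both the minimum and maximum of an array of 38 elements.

Naive approach: 74 comparisons (37 for max + 37 for min).
Optimal: Compare elements in pairs first (floor(n/2) = 19 comparisons), then find max among winners and min among losers (18 comparisons each).
Total: ceil(3n/2) - 2 = 55 comparisons. An adversary argument shows this is also a lower bound.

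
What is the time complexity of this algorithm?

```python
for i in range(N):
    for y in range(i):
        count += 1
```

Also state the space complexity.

Time complexity: O(n^2).
Space complexity: O(1).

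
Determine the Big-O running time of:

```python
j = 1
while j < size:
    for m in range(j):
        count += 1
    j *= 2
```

Time complexity: O(n).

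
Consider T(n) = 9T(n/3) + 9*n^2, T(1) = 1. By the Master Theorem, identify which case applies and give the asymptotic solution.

a=9, b=3, f(n)=9*n^2.
log_3(9) = 2, so n^(log_b(a)) = n^2.
f(n) = Theta(n^2), so Case 2 applies.
T(n) = Theta(n^2 log n).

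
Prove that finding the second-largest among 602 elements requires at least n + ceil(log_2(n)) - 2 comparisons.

Lower bound (adversary): identifying the maximum requires 602-1 comparisons (each eliminates one candidate). Assign weight 1 to each element; on each comparison the adversary lets the heavier side win and gives it the loser's weight. The max ends with weight 602, but each comparison it wins at most doubles its weight, so the max must win >= ceil(log_2(602)) = 10 comparisons. The second-largest is one of those 10 direct losers to the max, and identifying which one is largest needs >= 10-1 further comparisons. Total >= 602-1 + 10-1 = 610.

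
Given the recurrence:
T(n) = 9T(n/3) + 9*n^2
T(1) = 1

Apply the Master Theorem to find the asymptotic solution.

a=9, b=3, f(n)=9*n^2. log_3(9) = 2. Case 2: T(n) = O(n^2 log n).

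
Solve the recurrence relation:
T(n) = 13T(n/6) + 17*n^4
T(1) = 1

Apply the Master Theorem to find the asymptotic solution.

a=13, b=6, f(n)=17*n^4. log_6(13) = 1.432 < 4. Case 3: T(n) = O(n^4).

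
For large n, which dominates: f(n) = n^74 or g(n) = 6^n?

g(n) = 6^n grows faster: any exponential with base > 1 dominates every polynomial.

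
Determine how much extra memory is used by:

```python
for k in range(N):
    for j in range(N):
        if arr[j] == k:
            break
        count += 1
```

Space complexity: O(1).
Only a constant amount of auxiliary storage is used; nothing grows with n.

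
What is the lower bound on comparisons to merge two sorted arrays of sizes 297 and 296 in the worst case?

Adversary: with |297 - 296| <= 1 the inputs can be fully interleaved so that every adjacent pair in the merged output comes from different arrays. Then each of the 592 adjacent pairs must be directly compared, or the algorithm cannot determine their relative order. Standard merge meets this bound.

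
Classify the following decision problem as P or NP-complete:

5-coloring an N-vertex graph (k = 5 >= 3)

This problem is NP-complete: graph k-coloring for k>=3 is NP-complete by reduction from 3-SAT.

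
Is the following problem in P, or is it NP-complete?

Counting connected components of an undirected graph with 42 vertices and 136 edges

This problem is in P: BFS/DFS visits each vertex and edge once: O(V+E).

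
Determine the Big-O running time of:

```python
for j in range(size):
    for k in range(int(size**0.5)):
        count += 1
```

Time complexity: O(n * sqrt(n)).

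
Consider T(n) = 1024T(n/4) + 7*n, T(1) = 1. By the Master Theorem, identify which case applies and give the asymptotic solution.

a=1024, b=4, f(n)=7*n.
log_4(1024) = 5 > 1.
Since f(n) = O(n^1) is polynomially smaller than n^5, Case 1 applies.
T(n) = Theta(n^5).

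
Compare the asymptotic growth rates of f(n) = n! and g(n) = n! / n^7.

f(n) = n! grows faster: the ratio n!/(n!/n^7) = n^7 -> infinity.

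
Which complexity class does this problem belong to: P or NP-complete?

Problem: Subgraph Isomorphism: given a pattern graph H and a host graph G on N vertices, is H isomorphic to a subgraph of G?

This problem is NP-complete: generalizes Clique and Hamiltonian Path (pattern size is part of the input).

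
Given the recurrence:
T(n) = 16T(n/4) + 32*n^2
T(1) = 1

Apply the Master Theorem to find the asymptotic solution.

a=16, b=4, f(n)=32*n^2. log_4(16) = 2. Case 2: T(n) = O(n^2 log n).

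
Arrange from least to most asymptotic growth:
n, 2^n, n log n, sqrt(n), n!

Ordered by growth rate: sqrt(n) < n < n log n < 2^n < n!.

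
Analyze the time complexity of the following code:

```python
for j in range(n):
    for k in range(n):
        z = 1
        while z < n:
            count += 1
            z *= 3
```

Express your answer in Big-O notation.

Time complexity: O(n^2 log n).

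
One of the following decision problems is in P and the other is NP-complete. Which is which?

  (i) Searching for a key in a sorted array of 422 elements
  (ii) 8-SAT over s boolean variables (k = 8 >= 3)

(i) is P: binary search runs in O(log n).
(ii) is NP-complete: 3-SAT is NP-complete (Cook-Levin); k-SAT for k>=3 reduces from 3-SAT.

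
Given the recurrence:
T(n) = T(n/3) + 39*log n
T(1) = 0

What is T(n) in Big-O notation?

Each of the log_3(n) levels adds O(log n). T(n) = O(log^2 n).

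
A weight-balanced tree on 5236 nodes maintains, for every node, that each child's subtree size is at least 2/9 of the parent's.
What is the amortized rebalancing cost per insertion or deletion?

With balance ratio 2/9, tree height is O(log_{9/2}(5236)) = O(log n). A rebalance at a node of size s costs O(s) but requires Omega(s) updates in that subtree to retrigger. Summed over the O(log n) ancestors of the touched leaf, amortized rebalancing is O(log n).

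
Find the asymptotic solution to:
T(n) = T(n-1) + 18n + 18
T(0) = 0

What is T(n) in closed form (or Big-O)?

Dominant term in sum is 18*sum(i, i=1..n) = 18*n*(n+1)/2 = O(n^2).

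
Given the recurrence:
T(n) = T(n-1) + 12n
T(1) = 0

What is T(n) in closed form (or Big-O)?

Unrolling: T(n) = 0 + 12*(2 + 3 + ... + n) = 0 + 12*(n(n+1)/2 - 1) = O(n^2).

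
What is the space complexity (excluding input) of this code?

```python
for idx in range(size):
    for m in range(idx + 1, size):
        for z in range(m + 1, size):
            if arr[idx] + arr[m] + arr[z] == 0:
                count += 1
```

Space complexity: O(1).
Only a constant amount of auxiliary storage is used; nothing grows with n.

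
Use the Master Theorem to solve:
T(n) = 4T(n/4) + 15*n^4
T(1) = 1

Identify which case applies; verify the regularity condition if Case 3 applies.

a=4, b=4, f(n)=15*n^4.
log_4(4) = 1 < 4.
f(n) = Omega(n^(1+epsilon)) for some epsilon > 0, so Case 3 is the candidate.
Regularity: a*f(n/b) = 4*15*(n/4)^4 = (4/256)*15*n^4 <= c*f(n) with c = 4/256 < 1. Satisfied.
Case 3: T(n) = Theta(n^4).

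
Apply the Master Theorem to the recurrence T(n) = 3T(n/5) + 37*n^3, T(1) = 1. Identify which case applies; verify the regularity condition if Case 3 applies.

a=3, b=5, f(n)=37*n^3.
log_5(3) = 0.6826 < 3.
f(n) = Omega(n^(0.6826+epsilon)) for some epsilon > 0, so Case 3 is the candidate.
Regularity: a*f(n/b) = 3*37*(n/5)^3 = (3/125)*37*n^3 <= c*f(n) with c = 3/125 < 1. Satisfied.
Case 3: T(n) = Theta(n^3).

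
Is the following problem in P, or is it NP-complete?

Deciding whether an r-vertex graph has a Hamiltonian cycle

This problem is NP-complete: one of Karp's 21 NP-complete problems.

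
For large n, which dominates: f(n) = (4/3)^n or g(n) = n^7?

f(n) = (4/3)^n grows faster: (4/3)^n is exponential with base 4/3 > 1, dominating every polynomial.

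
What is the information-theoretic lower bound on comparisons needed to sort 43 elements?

There are 43! = 60415263063373835637355132068513997507264512000000000 possible orderings. Each comparison gives 1 bit. We need at least ceil(log_2(60415263063373835637355132068513997507264512000000000)) = 176 comparisons.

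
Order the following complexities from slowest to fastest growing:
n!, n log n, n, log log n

Ordered by growth rate: log log n < n < n log n < n!.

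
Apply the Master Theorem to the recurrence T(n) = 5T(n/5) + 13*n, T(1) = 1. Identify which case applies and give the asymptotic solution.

a=5, b=5, f(n)=13*n.
log_5(5) = 1, so n^(log_b(a)) = n.
f(n) = Theta(n), so Case 2 applies.
T(n) = Theta(n log n).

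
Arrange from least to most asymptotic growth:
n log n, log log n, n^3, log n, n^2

Ordered by growth rate: log log n < log n < n log n < n^2 < n^3.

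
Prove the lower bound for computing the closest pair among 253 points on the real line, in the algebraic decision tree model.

Reduction from element distinctness: given 253 reals, the closest-pair distance is 0 iff two are equal. Element distinctness has an Omega(n log n) lower bound in the algebraic decision tree model (Ben-Or). Therefore closest pair on a line also requires Omega(n log n). Sorting then a linear scan achieves this.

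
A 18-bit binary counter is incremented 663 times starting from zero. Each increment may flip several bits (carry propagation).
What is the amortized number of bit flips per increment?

Bit i flips on every 2^i-th increment, so over 663 increments bit i flips floor(663/2^i) times. Summing over i: total flips < 2 * 663. Amortized: < 2 = O(1) per increment.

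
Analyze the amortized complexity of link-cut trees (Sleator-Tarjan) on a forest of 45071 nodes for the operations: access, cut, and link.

Link-cut trees represent the forest using splay trees over preferred paths. With potential Phi = sum over nodes of log(size of virtual subtree), each access on 45071 nodes is O(log 45071) = O(log n) amortized by the splay-tree access lemma. Cut and link are O(1) plus one access.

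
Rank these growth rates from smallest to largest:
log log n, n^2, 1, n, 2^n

Ordered by growth rate: 1 < log log n < n < n^2 < 2^n.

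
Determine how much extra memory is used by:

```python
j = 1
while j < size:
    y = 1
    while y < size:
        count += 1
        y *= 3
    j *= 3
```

Space complexity: O(1).
Only a constant amount of auxiliary storage is used; nothing grows with n.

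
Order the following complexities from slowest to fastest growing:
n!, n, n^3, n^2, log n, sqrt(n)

Ordered by growth rate: log n < sqrt(n) < n < n^2 < n^3 < n!.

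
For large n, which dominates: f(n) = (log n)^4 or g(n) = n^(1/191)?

g(n) = n^(1/191) grows faster: any positive power of n dominates any polylog.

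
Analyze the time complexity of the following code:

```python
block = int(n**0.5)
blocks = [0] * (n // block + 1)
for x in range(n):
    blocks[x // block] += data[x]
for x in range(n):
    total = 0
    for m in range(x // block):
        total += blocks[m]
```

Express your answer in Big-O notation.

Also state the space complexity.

Time complexity: O(n * sqrt(n)).
Space complexity: O(sqrt(n)).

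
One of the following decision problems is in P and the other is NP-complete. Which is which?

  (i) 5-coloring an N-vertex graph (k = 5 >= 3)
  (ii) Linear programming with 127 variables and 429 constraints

(i) is NP-complete: graph k-coloring for k>=3 is NP-complete by reduction from 3-SAT.
(ii) is P: the ellipsoid and interior-point methods run in polynomial time.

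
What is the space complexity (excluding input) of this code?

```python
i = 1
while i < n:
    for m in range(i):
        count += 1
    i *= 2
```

Space complexity: O(1).
Only a constant amount of auxiliary storage is used; nothing grows with n.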